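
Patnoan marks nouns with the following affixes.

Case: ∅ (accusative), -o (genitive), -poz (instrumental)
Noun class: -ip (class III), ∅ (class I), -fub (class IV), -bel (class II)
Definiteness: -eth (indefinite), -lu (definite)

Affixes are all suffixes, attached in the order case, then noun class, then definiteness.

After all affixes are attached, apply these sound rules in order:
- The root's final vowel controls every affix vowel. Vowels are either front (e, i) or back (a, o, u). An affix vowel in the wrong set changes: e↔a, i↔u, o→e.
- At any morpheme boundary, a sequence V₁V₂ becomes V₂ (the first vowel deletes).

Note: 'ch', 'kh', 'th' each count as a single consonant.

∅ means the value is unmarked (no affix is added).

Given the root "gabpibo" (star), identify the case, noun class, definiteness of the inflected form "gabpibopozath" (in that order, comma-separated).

Segment: gabpibo-poz-eth.
case: -poz → instrumental.
noun class: ∅ → class I.
definiteness: -eth → indefinite.

instrumental, class I, indefinite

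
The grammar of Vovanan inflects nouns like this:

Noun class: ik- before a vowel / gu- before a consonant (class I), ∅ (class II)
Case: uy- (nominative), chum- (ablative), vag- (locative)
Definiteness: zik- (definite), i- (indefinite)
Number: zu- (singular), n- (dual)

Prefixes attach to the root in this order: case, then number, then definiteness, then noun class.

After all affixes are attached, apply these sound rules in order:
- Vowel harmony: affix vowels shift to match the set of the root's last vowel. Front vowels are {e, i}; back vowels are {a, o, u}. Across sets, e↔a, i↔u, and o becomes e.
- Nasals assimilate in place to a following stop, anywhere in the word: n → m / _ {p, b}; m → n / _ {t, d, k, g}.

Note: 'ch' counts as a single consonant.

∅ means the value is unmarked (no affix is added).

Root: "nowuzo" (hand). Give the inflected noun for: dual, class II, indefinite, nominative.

unuynowuzo

Attach case nominative uy- → uynowuzo.
Attach number dual n- → nuynowuzo.
Attach definiteness indefinite i- → inuynowuzo.
noun class = class II: zero marking, form stays inuynowuzo.
Apply vowel harmony: inuynowuzo → unuynowuzo.
Nasal assimilation: no change.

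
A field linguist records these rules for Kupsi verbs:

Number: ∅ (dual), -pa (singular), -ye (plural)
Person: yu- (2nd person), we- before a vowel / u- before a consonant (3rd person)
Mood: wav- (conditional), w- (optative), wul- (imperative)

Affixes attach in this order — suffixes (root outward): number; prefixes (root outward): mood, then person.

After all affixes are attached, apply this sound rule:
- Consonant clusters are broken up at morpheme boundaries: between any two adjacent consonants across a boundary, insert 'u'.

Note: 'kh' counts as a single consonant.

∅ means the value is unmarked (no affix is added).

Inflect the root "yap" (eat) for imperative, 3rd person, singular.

Attach number singular -pa → yappa.
Attach mood imperative wul- → wulyappa.
Attach person 3rd person u- (before consonant 'w') → uwulyappa.
Apply epenthesis: uwulyappa → uwuluyapupa.

uwuluyapupa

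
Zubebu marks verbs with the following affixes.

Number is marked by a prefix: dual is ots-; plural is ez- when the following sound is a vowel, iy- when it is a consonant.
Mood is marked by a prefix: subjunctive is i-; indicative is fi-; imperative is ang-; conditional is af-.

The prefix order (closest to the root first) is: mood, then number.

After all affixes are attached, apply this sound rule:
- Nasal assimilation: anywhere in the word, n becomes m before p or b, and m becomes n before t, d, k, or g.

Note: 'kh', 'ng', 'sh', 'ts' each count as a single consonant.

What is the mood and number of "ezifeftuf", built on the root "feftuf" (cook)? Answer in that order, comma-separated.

Segment: ez-i-feftuf.
mood: i- → subjunctive.
number: ez/iy- → plural.

subjunctive, plural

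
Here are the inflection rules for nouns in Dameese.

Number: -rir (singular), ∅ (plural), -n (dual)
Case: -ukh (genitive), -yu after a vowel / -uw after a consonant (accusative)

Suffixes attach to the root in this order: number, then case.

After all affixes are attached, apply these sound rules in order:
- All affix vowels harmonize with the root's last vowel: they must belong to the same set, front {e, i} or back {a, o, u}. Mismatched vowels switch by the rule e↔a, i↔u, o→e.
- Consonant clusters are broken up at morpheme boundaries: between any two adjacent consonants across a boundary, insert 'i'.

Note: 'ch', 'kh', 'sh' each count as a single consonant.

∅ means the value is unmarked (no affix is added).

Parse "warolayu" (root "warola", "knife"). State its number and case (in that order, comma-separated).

plural, accusative

Segment: warola-yu.
number: ∅ → plural.
case: -yu/uw → accusative.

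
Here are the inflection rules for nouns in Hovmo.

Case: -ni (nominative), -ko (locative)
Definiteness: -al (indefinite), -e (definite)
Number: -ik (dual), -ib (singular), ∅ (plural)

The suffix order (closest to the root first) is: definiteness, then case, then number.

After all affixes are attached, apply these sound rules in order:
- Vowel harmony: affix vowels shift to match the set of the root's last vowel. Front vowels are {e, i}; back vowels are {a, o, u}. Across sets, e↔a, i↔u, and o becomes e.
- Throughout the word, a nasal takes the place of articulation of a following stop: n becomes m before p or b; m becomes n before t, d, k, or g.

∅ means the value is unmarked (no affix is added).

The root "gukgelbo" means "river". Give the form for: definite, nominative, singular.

Attach definiteness definite -e → gukgelboe.
Attach case nominative -ni → gukgelboeni.
Attach number singular -ib → gukgelboeniib.
Apply vowel harmony: gukgelboeniib → gukgelboanuub.
Nasal assimilation: no change.

gukgelboanuub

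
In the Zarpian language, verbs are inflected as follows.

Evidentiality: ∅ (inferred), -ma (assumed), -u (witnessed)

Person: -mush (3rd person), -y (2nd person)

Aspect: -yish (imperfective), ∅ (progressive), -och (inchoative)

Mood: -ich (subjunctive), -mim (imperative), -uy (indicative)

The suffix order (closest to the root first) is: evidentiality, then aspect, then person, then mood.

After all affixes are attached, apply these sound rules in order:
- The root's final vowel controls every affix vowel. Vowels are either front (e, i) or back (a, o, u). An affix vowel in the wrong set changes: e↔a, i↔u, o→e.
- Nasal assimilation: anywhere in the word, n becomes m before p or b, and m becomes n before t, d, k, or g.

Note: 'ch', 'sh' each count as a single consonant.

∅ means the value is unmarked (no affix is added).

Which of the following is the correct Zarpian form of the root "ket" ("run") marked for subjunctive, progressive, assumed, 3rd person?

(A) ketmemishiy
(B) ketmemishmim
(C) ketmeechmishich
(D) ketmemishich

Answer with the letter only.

D

Attach evidentiality assumed -ma → ketma.
aspect = progressive: zero marking, form stays ketma.
Attach person 3rd person -mush → ketmamush.
Attach mood subjunctive -ich → ketmamushich.
Apply vowel harmony: ketmamushich → ketmemishich.
Nasal assimilation: no change.
So the correct form is ketmemishich, option (D).
(A) ketmemishiy is wrong: it uses indicative instead of subjunctive for mood.
(C) ketmeechmishich is wrong: it uses inchoative instead of progressive for aspect.
(B) ketmemishmim is wrong: it uses imperative instead of subjunctive for mood.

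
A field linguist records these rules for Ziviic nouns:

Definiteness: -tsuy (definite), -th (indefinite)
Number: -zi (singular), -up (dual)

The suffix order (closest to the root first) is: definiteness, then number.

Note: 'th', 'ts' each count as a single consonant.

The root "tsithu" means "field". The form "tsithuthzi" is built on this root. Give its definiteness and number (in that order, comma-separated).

indefinite, singular

Segment: tsithu-th-zi.
definiteness: -th → indefinite.
number: -zi → singular.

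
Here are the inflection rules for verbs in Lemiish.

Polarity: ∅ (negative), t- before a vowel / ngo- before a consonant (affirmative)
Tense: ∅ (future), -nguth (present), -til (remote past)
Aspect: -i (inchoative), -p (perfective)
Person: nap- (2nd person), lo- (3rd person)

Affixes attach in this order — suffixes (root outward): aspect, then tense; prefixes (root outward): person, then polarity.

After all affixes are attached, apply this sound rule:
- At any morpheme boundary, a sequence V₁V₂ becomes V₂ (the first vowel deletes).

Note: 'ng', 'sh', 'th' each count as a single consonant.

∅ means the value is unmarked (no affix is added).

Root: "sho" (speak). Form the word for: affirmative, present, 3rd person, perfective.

Attach person 3rd person lo- → losho.
Attach polarity affirmative ngo- (before consonant 'l') → ngolosho.
Attach aspect perfective -p → ngoloshop.
Attach tense present -nguth → ngoloshopnguth.
Vowel deletion: no change.

ngoloshopnguth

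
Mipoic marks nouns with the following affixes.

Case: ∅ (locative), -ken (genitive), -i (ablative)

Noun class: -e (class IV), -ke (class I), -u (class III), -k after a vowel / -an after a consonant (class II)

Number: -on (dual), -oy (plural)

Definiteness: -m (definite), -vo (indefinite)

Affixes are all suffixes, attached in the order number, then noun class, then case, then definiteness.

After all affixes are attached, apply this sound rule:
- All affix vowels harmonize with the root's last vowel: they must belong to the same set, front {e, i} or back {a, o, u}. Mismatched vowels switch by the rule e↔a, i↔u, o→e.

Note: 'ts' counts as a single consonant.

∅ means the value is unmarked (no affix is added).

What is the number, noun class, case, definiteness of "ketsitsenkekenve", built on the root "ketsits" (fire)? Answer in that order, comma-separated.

Segment: ketsits-on-ke-ken-vo.
number: -on → dual.
noun class: -ke → class I.
case: -ken → genitive.
definiteness: -vo → indefinite.

dual, class I, genitive, indefinite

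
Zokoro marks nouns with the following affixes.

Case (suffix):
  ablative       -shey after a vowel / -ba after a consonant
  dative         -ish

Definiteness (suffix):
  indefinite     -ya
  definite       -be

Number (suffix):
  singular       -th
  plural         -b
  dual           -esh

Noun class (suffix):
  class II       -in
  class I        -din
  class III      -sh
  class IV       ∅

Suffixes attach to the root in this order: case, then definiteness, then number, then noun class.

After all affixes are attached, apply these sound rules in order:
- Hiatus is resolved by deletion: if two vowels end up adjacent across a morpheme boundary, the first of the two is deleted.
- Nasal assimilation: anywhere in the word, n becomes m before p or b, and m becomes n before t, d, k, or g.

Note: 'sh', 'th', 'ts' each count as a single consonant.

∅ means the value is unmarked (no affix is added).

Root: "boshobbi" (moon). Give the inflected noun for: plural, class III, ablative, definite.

Attach case ablative -shey (after vowel 'i') → boshobbishey.
Attach definiteness definite -be → boshobbisheybe.
Attach number plural -b → boshobbisheybeb.
Attach noun class class III -sh → boshobbisheybebsh.
Vowel deletion: no change.
Nasal assimilation: no change.

boshobbisheybebsh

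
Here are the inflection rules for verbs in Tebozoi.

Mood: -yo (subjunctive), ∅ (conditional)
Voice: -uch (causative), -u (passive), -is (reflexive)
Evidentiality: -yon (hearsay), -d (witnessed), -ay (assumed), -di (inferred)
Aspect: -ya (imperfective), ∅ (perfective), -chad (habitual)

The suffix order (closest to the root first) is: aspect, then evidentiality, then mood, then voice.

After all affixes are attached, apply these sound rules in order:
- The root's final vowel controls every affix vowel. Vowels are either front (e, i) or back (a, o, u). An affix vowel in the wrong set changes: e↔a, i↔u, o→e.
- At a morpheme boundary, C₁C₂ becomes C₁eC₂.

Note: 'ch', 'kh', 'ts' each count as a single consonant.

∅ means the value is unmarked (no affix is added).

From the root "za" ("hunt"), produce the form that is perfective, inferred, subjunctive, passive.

aspect = perfective: zero marking, form stays za.
Attach evidentiality inferred -di → zadi.
Attach mood subjunctive -yo → zadiyo.
Attach voice passive -u → zadiyou.
Apply vowel harmony: zadiyou → zaduyou.
Epenthesis: no change.

zaduyou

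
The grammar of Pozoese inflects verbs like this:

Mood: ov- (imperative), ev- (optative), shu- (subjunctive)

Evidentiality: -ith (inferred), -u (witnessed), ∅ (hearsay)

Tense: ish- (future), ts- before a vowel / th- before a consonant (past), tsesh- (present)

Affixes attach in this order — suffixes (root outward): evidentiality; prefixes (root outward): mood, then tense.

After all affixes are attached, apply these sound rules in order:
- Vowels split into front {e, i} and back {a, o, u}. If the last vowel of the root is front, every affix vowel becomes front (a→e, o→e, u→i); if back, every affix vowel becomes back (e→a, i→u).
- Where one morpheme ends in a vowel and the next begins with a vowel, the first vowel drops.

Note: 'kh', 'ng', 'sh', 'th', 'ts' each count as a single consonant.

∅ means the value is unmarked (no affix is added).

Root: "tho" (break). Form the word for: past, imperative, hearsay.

Attach mood imperative ov- → ovtho.
Attach tense past ts- (before vowel 'o') → tsovtho.
evidentiality = hearsay: zero marking, form stays tsovtho.
Vowel harmony: no change.
Vowel deletion: no change.

tsovtho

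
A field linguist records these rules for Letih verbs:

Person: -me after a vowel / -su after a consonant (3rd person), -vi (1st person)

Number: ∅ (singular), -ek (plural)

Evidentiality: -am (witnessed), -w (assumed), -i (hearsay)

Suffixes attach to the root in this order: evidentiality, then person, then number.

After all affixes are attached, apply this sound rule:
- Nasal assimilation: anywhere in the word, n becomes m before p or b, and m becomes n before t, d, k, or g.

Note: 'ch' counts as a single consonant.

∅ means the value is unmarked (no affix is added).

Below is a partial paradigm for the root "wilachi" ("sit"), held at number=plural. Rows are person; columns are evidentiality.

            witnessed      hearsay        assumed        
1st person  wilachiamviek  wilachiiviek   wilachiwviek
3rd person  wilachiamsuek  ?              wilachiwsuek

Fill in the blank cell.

Attach evidentiality hearsay -i → wilachii.
Attach person 3rd person -me (after vowel 'i') → wilachiime.
Attach number plural -ek → wilachiimeek.
Nasal assimilation: no change.

wilachiimeek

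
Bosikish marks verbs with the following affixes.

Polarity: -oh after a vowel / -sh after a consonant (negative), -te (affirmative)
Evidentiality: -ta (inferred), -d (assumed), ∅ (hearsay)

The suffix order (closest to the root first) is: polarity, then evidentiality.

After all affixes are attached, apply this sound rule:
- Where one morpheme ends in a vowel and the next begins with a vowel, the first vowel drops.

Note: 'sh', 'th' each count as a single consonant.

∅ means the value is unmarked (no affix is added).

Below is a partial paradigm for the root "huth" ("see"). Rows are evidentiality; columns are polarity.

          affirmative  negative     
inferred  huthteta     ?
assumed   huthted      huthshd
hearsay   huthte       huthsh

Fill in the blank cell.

Attach polarity negative -sh (after consonant 'th') → huthsh.
Attach evidentiality inferred -ta → huthshta.
Vowel deletion: no change.

huthshta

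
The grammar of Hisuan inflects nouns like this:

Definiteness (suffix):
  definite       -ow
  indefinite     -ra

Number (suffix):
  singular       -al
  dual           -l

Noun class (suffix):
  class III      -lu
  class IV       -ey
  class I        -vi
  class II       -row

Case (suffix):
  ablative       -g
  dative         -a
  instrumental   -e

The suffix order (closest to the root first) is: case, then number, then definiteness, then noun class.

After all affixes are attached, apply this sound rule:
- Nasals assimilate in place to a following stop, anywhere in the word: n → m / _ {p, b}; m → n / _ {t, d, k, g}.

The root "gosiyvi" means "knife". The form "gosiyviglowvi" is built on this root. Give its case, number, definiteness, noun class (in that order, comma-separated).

ablative, dual, definite, class I

Segment: gosiyvi-g-l-ow-vi.
case: -g → ablative.
number: -l → dual.
definiteness: -ow → definite.
noun class: -vi → class I.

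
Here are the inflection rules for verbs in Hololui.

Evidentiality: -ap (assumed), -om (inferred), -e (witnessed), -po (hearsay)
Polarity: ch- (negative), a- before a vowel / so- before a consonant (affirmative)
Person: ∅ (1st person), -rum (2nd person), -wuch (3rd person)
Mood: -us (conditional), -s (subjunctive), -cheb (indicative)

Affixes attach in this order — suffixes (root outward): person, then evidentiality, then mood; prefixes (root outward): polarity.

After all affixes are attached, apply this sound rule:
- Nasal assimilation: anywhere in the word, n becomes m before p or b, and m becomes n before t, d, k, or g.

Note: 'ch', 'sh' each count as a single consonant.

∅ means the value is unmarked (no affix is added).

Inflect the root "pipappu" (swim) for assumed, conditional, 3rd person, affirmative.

sopipappuwuchapus

Attach person 3rd person -wuch → pipappuwuch.
Attach polarity affirmative so- (before consonant 'p') → sopipappuwuch.
Attach evidentiality assumed -ap → sopipappuwuchap.
Attach mood conditional -us → sopipappuwuchapus.
Nasal assimilation: no change.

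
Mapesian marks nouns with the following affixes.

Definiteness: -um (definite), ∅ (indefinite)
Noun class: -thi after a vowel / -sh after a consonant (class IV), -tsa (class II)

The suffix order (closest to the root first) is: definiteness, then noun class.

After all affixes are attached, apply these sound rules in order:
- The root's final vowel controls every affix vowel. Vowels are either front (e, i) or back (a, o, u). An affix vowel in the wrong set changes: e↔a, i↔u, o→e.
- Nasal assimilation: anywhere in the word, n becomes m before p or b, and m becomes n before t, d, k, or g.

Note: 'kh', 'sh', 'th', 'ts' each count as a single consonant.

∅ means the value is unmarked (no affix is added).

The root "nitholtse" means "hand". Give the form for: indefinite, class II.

definiteness = indefinite: zero marking, form stays nitholtse.
Attach noun class class II -tsa → nitholtsetsa.
Apply vowel harmony: nitholtsetsa → nitholtsetse.
Nasal assimilation: no change.

nitholtsetse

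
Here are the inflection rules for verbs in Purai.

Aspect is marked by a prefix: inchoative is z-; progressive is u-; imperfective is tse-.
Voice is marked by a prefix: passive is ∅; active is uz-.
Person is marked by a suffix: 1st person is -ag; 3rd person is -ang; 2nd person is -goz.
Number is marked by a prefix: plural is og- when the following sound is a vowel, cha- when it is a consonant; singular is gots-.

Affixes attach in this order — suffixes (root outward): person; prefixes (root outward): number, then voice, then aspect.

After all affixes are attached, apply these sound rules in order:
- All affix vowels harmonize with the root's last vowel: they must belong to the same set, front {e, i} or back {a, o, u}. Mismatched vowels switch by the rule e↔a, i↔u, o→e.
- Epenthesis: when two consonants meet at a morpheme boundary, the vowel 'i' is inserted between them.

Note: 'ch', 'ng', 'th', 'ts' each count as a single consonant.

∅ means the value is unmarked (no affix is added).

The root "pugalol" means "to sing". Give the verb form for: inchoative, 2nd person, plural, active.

Attach number plural cha- (before consonant 'p') → chapugalol.
Attach person 2nd person -goz → chapugalolgoz.
Attach voice active uz- → uzchapugalolgoz.
Attach aspect inchoative z- → zuzchapugalolgoz.
Vowel harmony: no change.
Apply epenthesis: zuzchapugalolgoz → zuzichapugaloligoz.

zuzichapugaloligoz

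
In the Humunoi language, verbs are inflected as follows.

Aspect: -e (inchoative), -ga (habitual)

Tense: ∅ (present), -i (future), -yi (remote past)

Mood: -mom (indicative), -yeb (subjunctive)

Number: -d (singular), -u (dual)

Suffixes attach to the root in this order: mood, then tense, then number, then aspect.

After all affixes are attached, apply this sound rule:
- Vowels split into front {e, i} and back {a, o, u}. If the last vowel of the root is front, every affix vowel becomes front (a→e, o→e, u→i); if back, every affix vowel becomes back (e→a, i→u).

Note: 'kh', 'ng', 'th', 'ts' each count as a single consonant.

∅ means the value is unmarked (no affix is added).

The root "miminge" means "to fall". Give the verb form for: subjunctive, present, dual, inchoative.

mimingeyebie

Attach mood subjunctive -yeb → mimingeyeb.
tense = present: zero marking, form stays mimingeyeb.
Attach number dual -u → mimingeyebu.
Attach aspect inchoative -e → mimingeyebue.
Apply vowel harmony: mimingeyebue → mimingeyebie.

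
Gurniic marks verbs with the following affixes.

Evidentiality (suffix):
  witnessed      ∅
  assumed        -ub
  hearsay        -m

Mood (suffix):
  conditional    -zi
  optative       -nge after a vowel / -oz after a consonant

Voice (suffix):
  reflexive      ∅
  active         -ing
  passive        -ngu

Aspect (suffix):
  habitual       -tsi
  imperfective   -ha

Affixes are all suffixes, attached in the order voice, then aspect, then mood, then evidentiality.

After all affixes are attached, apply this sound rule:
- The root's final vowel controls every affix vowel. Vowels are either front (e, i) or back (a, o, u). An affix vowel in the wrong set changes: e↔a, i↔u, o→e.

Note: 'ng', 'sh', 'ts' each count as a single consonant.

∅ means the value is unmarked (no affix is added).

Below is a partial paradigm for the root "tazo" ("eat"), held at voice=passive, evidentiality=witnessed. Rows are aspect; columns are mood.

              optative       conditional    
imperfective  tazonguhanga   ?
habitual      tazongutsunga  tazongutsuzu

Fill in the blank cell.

tazonguhazu

Attach voice passive -ngu → tazongu.
Attach aspect imperfective -ha → tazonguha.
Attach mood conditional -zi → tazonguhazi.
evidentiality = witnessed: zero marking, form stays tazonguhazi.
Apply vowel harmony: tazonguhazi → tazonguhazu.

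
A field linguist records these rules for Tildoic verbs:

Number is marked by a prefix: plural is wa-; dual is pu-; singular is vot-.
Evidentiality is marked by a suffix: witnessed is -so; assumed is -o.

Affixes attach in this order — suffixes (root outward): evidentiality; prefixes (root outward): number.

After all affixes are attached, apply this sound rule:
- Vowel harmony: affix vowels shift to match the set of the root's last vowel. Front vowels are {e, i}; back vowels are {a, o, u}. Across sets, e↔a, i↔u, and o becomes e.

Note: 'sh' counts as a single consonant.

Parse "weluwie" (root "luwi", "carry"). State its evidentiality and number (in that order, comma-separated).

Segment: wa-luwi-o.
evidentiality: -o → assumed.
number: wa- → plural.

assumed, plural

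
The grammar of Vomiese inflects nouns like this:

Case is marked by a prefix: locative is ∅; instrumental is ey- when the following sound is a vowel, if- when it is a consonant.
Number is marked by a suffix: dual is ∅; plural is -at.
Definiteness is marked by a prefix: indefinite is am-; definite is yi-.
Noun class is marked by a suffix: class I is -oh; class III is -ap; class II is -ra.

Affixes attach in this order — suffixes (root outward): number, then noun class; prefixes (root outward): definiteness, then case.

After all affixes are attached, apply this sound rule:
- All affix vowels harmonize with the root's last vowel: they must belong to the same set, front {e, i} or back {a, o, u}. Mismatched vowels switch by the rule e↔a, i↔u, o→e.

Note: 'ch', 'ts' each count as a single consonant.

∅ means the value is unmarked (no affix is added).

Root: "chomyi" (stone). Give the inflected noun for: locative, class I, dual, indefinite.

number = dual: zero marking, form stays chomyi.
Attach definiteness indefinite am- → amchomyi.
case = locative: zero marking, form stays amchomyi.
Attach noun class class I -oh → amchomyioh.
Apply vowel harmony: amchomyioh → emchomyieh.

emchomyieh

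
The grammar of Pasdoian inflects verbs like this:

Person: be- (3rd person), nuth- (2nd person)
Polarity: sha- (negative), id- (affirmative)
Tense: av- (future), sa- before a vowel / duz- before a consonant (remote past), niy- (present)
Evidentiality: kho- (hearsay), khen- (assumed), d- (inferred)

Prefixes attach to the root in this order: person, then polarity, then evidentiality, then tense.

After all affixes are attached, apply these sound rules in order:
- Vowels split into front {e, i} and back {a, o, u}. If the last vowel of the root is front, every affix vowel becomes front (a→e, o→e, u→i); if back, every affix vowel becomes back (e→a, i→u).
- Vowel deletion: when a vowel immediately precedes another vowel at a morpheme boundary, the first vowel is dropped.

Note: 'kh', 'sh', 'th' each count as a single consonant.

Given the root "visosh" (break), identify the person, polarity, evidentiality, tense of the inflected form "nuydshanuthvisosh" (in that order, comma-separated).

Segment: niy-d-sha-nuth-visosh.
person: nuth- → 2nd person.
polarity: sha- → negative.
evidentiality: d- → inferred.
tense: niy- → present.

2nd person, negative, inferred, present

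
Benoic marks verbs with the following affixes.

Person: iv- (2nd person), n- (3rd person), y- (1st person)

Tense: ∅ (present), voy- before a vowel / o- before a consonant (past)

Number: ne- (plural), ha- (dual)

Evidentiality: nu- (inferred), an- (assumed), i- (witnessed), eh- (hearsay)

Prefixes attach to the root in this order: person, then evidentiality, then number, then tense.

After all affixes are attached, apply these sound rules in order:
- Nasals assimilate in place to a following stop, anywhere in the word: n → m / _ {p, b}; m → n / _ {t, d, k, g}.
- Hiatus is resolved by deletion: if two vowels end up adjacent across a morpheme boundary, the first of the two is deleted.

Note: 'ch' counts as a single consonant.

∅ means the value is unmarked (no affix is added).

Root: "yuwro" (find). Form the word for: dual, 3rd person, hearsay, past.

Attach person 3rd person n- → nyuwro.
Attach evidentiality hearsay eh- → ehnyuwro.
Attach number dual ha- → haehnyuwro.
Attach tense past o- (before consonant 'h') → ohaehnyuwro.
Nasal assimilation: no change.
Apply vowel deletion: ohaehnyuwro → ohehnyuwro.

ohehnyuwro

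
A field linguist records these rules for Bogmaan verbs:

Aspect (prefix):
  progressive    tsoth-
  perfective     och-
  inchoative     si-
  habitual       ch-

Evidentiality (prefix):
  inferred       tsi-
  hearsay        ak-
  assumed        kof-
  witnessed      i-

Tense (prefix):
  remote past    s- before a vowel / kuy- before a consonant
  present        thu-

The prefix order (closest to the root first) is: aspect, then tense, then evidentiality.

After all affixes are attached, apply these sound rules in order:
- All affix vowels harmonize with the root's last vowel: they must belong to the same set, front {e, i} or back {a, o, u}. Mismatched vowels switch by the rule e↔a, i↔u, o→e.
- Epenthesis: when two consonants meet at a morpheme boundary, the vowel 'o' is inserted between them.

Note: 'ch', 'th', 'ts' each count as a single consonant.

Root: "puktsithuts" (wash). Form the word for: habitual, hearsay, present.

Attach aspect habitual ch- → chpuktsithuts.
Attach tense present thu- → thuchpuktsithuts.
Attach evidentiality hearsay ak- → akthuchpuktsithuts.
Vowel harmony: no change.
Apply epenthesis: akthuchpuktsithuts → akothuchopuktsithuts.

akothuchopuktsithuts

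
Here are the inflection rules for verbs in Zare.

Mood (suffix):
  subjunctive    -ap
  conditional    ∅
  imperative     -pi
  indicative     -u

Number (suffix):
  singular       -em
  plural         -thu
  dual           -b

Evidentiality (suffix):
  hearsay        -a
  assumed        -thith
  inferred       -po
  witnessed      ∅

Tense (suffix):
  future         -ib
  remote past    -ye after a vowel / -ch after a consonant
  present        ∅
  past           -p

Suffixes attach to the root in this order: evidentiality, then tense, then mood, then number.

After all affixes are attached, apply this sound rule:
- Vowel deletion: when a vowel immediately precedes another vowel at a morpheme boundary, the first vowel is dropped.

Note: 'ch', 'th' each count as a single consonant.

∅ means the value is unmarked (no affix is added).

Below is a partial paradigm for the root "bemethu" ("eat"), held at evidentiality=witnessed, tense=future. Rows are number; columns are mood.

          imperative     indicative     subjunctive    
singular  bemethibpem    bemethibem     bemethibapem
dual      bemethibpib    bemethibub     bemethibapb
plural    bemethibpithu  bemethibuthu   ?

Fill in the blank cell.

evidentiality = witnessed: zero marking, form stays bemethu.
Attach tense future -ib → bemethuib.
Attach mood subjunctive -ap → bemethuibap.
Attach number plural -thu → bemethuibapthu.
Apply vowel deletion: bemethuibapthu → bemethibapthu.

bemethibapthu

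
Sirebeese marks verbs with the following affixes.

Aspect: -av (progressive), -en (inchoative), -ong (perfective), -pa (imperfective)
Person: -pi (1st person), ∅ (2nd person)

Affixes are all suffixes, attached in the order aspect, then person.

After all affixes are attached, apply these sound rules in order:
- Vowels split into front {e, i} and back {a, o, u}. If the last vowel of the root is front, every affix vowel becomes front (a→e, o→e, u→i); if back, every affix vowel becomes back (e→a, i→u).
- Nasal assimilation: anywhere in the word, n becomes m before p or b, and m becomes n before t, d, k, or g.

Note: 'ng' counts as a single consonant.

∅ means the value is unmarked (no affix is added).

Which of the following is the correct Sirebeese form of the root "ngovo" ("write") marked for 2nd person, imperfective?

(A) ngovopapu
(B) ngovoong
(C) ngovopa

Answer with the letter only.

C

Attach aspect imperfective -pa → ngovopa.
person = 2nd person: zero marking, form stays ngovopa.
Vowel harmony: no change.
Nasal assimilation: no change.
So the correct form is ngovopa, option (C).
(A) ngovopapu is wrong: it uses 1st person instead of 2nd person for person.
(B) ngovoong is wrong: it uses perfective instead of imperfective for aspect.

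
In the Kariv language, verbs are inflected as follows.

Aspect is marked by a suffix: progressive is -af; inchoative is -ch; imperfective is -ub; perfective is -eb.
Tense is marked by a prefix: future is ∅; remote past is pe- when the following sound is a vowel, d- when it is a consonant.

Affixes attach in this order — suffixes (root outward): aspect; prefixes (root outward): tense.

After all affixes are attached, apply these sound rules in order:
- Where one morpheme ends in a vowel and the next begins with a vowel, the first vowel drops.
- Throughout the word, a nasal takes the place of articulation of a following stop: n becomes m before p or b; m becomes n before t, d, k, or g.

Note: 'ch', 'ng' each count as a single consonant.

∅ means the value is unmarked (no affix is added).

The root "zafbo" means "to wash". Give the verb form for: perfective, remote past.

Attach aspect perfective -eb → zafboeb.
Attach tense remote past d- (before consonant 'z') → dzafboeb.
Apply vowel deletion: dzafboeb → dzafbeb.
Nasal assimilation: no change.

dzafbeb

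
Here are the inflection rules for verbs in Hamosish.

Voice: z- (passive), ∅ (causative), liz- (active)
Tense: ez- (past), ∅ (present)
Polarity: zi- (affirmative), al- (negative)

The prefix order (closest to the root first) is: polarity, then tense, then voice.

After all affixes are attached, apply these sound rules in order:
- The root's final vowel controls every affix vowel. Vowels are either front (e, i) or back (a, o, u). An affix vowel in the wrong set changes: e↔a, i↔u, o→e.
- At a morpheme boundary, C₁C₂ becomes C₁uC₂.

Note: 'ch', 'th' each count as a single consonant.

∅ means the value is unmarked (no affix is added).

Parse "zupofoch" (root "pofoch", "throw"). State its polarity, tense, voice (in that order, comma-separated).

affirmative, present, causative

Segment: zi-pofoch.
polarity: zi- → affirmative.
tense: ∅ → present.
voice: ∅ → causative.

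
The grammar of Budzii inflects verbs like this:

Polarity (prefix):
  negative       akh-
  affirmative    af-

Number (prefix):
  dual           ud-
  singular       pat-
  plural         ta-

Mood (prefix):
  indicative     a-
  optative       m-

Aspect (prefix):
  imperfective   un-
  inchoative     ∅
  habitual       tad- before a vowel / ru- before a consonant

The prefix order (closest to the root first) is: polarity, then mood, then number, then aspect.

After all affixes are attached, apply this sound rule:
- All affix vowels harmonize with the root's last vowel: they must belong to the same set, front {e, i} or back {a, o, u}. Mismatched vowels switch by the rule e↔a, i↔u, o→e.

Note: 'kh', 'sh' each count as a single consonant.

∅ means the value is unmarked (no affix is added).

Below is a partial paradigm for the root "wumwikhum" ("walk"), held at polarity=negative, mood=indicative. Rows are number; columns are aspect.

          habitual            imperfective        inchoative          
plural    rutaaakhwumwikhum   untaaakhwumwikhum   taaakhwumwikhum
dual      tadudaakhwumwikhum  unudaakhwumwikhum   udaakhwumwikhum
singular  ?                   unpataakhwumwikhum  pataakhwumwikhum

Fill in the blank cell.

Attach polarity negative akh- → akhwumwikhum.
Attach mood indicative a- → aakhwumwikhum.
Attach number singular pat- → pataakhwumwikhum.
Attach aspect habitual ru- (before consonant 'p') → rupataakhwumwikhum.
Vowel harmony: no change.

rupataakhwumwikhum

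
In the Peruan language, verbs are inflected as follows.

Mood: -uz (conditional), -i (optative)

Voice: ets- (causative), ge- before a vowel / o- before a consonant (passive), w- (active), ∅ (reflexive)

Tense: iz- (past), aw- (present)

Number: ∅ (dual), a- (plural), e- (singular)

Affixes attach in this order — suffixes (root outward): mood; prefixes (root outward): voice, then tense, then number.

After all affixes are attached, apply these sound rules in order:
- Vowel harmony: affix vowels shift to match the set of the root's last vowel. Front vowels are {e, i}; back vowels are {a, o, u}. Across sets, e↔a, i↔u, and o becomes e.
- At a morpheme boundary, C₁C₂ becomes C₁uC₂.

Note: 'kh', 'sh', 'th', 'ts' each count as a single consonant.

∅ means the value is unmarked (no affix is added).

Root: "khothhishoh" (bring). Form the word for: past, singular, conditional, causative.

auzatsukhothhishohuz

Attach voice causative ets- → etskhothhishoh.
Attach tense past iz- → izetskhothhishoh.
Attach mood conditional -uz → izetskhothhishohuz.
Attach number singular e- → eizetskhothhishohuz.
Apply vowel harmony: eizetskhothhishohuz → auzatskhothhishohuz.
Apply epenthesis: auzatskhothhishohuz → auzatsukhothhishohuz.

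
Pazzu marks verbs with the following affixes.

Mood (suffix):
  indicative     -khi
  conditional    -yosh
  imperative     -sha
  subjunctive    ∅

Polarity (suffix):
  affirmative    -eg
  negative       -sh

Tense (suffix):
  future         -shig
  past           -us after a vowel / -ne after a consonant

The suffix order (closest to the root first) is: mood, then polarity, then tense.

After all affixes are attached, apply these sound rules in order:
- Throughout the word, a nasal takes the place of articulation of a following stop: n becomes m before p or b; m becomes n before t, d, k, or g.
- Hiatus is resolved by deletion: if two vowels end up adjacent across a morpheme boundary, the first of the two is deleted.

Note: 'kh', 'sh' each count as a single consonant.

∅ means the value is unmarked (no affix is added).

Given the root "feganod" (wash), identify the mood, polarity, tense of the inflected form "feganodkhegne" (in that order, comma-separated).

Segment: feganod-khi-eg-ne.
mood: -khi → indicative.
polarity: -eg → affirmative.
tense: -us/ne → past.

indicative, affirmative, past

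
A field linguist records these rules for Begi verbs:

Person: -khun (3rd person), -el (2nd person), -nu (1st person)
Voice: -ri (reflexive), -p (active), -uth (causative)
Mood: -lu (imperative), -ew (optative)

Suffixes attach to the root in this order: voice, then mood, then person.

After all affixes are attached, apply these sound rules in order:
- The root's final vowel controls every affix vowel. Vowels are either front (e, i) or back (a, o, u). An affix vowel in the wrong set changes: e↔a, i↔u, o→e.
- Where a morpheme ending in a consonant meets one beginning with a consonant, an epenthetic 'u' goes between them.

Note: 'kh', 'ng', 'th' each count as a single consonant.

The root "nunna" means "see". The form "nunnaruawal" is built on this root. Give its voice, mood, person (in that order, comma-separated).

reflexive, optative, 2nd person

Segment: nunna-ri-ew-el.
voice: -ri → reflexive.
mood: -ew → optative.
person: -el → 2nd person.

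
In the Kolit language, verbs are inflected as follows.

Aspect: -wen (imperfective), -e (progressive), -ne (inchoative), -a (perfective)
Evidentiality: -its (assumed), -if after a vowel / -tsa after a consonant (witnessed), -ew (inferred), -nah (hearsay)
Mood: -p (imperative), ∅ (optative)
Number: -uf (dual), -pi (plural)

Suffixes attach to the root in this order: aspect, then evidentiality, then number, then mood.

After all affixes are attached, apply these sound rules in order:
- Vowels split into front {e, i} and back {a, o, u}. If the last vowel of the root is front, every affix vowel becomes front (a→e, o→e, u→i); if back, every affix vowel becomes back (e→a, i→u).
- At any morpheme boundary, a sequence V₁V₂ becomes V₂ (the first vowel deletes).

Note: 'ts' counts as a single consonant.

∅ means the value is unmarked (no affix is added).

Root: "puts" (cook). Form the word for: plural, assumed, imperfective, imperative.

Attach aspect imperfective -wen → putswen.
Attach evidentiality assumed -its → putswenits.
Attach number plural -pi → putswenitspi.
Attach mood imperative -p → putswenitspip.
Apply vowel harmony: putswenitspip → putswanutspup.
Vowel deletion: no change.

putswanutspup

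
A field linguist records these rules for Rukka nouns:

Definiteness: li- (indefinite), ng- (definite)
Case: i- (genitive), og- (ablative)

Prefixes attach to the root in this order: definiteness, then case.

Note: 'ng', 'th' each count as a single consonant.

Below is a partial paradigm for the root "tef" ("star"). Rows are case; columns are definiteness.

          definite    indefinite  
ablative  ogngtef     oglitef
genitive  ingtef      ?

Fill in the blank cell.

ilitef

Attach definiteness indefinite li- → litef.
Attach case genitive i- → ilitef.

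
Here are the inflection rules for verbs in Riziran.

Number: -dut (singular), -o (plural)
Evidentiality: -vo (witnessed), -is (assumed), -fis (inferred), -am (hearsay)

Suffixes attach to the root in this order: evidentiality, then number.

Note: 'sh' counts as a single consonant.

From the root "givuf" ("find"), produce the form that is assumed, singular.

givufisdut

Attach evidentiality assumed -is → givufis.
Attach number singular -dut → givufisdut.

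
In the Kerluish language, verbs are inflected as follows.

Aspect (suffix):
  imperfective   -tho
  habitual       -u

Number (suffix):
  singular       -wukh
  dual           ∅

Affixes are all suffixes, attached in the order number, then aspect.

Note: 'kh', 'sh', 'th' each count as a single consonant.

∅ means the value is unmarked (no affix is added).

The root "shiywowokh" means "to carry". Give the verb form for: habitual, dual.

shiywowokhu

number = dual: zero marking, form stays shiywowokh.
Attach aspect habitual -u → shiywowokhu.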